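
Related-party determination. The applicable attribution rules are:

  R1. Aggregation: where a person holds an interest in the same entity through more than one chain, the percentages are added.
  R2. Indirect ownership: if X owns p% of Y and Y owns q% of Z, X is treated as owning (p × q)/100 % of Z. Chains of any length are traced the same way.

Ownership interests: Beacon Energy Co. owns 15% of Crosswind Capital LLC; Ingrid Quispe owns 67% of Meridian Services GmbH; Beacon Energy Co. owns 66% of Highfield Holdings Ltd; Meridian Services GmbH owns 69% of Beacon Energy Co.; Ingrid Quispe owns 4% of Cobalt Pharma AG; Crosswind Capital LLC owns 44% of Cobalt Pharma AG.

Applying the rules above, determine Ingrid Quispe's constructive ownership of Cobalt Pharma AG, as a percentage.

Chain via Meridian Services GmbH → Beacon Energy Co. → Crosswind Capital LLC (R2): 67% × 69% × 15% × 44% = 3.05118% of Cobalt Pharma AG.
Direct interest in Cobalt Pharma AG: 4%.
Aggregating (R1): 3.05118% + 4% = 7.05118%.

7.05118%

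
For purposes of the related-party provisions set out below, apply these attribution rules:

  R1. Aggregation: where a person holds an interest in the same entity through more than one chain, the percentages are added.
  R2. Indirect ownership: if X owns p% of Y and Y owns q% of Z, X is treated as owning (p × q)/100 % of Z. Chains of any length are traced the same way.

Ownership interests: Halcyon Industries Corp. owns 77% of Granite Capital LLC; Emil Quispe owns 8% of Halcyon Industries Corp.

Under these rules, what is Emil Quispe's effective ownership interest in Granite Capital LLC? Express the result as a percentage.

Chain via Halcyon Industries Corp. (R2): 8% × 77% = 6.16% of Granite Capital LLC.

6.16%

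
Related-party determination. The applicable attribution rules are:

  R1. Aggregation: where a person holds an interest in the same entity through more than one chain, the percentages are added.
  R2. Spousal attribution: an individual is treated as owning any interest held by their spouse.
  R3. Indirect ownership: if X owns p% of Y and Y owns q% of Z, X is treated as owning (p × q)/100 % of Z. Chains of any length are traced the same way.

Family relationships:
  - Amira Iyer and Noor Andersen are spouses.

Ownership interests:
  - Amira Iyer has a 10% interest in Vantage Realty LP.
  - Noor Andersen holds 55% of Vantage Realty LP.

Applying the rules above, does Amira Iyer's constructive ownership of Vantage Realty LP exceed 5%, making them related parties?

By spousal attribution (R2), Amira Iyer is treated as also owning Noor Andersen's interest in Vantage Realty LP, giving 10% + 55% = 65%.
Direct interest in Vantage Realty LP: 65%.
65% exceeds the 5% threshold, so Amira is a related party to Vantage Realty LP.

Yes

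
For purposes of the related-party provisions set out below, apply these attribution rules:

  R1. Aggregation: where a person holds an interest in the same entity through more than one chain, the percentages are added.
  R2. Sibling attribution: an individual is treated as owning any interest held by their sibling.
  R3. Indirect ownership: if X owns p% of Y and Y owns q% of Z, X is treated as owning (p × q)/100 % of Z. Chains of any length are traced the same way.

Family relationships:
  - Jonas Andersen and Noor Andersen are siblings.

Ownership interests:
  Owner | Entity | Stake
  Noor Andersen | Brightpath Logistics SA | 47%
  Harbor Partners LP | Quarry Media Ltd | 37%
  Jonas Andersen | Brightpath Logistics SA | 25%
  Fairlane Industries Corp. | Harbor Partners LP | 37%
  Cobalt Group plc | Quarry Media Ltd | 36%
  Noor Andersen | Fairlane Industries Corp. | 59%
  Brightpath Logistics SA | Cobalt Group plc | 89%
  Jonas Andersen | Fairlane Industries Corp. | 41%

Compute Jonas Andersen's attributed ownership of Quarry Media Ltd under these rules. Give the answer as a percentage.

By sibling attribution (R2), Jonas Andersen is treated as also owning Noor Andersen's interest in Fairlane Industries Corp, giving 41% + 59% = 100%.
By sibling attribution (R2), Jonas Andersen is treated as also owning Noor Andersen's interest in Brightpath Logistics SA, giving 25% + 47% = 72%.
Chain via Fairlane Industries Corp. → Harbor Partners LP (R3): 100% × 37% × 37% = 13.69% of Quarry Media Ltd.
Chain via Brightpath Logistics SA → Cobalt Group plc (R3): 72% × 89% × 36% = 23.0688% of Quarry Media Ltd.
Aggregating (R1): 13.69% + 23.0688% = 36.7588%.

36.7588%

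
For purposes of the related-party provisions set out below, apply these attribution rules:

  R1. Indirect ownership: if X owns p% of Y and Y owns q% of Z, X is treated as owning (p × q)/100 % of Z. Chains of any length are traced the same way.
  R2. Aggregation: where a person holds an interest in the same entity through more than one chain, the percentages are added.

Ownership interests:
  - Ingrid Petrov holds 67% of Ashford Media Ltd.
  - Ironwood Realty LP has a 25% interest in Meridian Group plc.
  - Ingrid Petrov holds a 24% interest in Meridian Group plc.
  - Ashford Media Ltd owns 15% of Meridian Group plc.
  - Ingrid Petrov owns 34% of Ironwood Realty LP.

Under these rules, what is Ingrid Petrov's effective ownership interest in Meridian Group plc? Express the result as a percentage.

Chain via Ironwood Realty LP (R1): 34% × 25% = 8.5% of Meridian Group plc.
Chain via Ashford Media Ltd (R1): 67% × 15% = 10.05% of Meridian Group plc.
Direct interest in Meridian Group plc: 24%.
Aggregating (R2): 8.5% + 10.05% + 24% = 42.55%.

42.55%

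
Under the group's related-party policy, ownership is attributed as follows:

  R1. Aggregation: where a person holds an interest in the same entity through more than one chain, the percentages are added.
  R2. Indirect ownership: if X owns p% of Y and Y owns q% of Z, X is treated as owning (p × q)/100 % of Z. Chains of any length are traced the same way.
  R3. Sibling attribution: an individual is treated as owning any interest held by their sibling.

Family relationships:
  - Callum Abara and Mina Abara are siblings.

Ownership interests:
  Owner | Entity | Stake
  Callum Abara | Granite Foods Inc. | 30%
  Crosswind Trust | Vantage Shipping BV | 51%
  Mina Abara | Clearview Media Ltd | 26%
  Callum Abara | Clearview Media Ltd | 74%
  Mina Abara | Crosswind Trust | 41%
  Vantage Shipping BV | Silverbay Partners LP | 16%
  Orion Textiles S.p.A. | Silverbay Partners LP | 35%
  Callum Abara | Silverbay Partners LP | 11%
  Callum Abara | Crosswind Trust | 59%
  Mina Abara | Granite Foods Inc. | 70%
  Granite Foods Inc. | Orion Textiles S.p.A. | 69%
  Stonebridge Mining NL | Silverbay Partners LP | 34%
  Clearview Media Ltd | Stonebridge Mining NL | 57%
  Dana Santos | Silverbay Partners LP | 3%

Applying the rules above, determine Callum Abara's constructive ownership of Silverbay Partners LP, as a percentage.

By sibling attribution (R3), Callum Abara is treated as also owning Mina Abara's interest in Clearview Media Ltd, giving 74% + 26% = 100%.
By sibling attribution (R3), Callum Abara is treated as also owning Mina Abara's interest in Crosswind Trust, giving 59% + 41% = 100%.
By sibling attribution (R3), Callum Abara is treated as also owning Mina Abara's interest in Granite Foods Inc, giving 30% + 70% = 100%.
Chain via Clearview Media Ltd → Stonebridge Mining NL (R2): 100% × 57% × 34% = 19.38% of Silverbay Partners LP.
Chain via Crosswind Trust → Vantage Shipping BV (R2): 100% × 51% × 16% = 8.16% of Silverbay Partners LP.
Chain via Granite Foods Inc. → Orion Textiles S.p.A. (R2): 100% × 69% × 35% = 24.15% of Silverbay Partners LP.
Direct interest in Silverbay Partners LP: 11%.
Aggregating (R1): 19.38% + 8.16% + 24.15% + 11% = 62.69%.

62.69%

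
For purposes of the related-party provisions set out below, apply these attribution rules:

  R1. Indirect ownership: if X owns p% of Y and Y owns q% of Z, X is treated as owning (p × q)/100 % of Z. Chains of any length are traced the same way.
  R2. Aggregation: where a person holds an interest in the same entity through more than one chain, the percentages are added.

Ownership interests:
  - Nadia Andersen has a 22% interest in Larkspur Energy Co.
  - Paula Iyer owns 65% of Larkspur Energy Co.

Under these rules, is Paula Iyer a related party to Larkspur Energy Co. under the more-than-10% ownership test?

Yes

Direct interest in Larkspur Energy Co: 65%.
65% exceeds the 10% threshold, so Paula is a related party to Larkspur Energy Co.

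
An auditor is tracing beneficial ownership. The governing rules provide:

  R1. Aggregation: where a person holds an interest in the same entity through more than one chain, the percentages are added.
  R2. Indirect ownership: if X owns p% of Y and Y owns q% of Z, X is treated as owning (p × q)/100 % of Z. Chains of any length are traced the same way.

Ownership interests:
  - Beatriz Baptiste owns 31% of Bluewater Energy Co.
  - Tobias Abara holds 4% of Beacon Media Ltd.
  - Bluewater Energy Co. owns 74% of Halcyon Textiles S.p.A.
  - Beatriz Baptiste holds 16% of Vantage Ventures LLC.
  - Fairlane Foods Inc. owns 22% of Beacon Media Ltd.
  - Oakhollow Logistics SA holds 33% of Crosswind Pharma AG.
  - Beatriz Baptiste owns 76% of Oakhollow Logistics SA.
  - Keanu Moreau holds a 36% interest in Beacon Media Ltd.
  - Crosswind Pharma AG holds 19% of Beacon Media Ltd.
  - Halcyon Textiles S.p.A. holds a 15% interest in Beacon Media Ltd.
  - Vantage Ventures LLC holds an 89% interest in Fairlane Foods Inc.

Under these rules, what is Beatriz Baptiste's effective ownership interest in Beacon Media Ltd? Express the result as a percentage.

Chain via Oakhollow Logistics SA → Crosswind Pharma AG (R2): 76% × 33% × 19% = 4.7652% of Beacon Media Ltd.
Chain via Bluewater Energy Co. → Halcyon Textiles S.p.A. (R2): 31% × 74% × 15% = 3.441% of Beacon Media Ltd.
Chain via Vantage Ventures LLC → Fairlane Foods Inc. (R2): 16% × 89% × 22% = 3.1328% of Beacon Media Ltd.
Aggregating (R1): 4.7652% + 3.441% + 3.1328% = 11.339%.

11.339%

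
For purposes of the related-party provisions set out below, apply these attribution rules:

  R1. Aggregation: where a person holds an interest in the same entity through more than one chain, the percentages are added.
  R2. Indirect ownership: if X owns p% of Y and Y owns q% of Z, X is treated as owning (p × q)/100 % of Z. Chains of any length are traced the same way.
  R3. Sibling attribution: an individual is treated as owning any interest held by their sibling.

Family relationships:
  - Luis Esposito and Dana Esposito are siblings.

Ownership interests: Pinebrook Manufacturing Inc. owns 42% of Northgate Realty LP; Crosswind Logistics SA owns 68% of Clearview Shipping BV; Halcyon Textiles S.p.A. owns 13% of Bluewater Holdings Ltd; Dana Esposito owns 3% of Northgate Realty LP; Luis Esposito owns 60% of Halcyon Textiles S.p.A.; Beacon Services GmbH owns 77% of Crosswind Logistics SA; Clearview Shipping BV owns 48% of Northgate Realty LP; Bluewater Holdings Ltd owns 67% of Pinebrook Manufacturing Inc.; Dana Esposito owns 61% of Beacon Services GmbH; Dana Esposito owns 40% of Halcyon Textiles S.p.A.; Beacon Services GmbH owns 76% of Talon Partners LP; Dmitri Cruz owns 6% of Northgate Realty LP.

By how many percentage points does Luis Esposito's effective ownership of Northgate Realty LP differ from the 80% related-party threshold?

By sibling attribution (R3), Luis Esposito is treated as also owning Dana Esposito's interest in Halcyon Textiles S.p.A, giving 60% + 40% = 100%.
By sibling attribution (R3), Luis Esposito is treated as owning Dana Esposito's 61% interest in Beacon Services GmbH.
By sibling attribution (R3), Luis Esposito is treated as owning Dana Esposito's 3% interest in Northgate Realty LP.
Chain via Halcyon Textiles S.p.A. → Bluewater Holdings Ltd → Pinebrook Manufacturing Inc. (R2): 100% × 13% × 67% × 42% = 3.6582% of Northgate Realty LP.
Chain via Beacon Services GmbH → Crosswind Logistics SA → Clearview Shipping BV (R2): 61% × 77% × 68% × 48% = 15.331008% of Northgate Realty LP.
Direct interest in Northgate Realty LP: 3%.
Aggregating (R1): 3.6582% + 15.331008% + 3% = 21.989208%.
21.989208% falls short of the 80% threshold by 58.010792 percentage points.

58.010792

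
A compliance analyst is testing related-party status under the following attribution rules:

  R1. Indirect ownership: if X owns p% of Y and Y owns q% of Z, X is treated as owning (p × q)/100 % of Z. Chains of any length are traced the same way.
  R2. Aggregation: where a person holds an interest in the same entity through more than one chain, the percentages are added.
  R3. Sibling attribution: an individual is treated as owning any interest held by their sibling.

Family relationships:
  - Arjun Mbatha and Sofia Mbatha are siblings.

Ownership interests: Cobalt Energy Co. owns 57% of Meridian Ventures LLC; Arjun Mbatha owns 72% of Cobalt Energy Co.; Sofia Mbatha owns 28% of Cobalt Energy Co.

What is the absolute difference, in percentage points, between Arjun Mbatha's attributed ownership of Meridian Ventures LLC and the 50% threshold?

By sibling attribution (R3), Arjun Mbatha is treated as also owning Sofia Mbatha's interest in Cobalt Energy Co, giving 72% + 28% = 100%.
Chain via Cobalt Energy Co. (R1): 100% × 57% = 57% of Meridian Ventures LLC.
57% exceeds the 50% threshold by 7 percentage points.

7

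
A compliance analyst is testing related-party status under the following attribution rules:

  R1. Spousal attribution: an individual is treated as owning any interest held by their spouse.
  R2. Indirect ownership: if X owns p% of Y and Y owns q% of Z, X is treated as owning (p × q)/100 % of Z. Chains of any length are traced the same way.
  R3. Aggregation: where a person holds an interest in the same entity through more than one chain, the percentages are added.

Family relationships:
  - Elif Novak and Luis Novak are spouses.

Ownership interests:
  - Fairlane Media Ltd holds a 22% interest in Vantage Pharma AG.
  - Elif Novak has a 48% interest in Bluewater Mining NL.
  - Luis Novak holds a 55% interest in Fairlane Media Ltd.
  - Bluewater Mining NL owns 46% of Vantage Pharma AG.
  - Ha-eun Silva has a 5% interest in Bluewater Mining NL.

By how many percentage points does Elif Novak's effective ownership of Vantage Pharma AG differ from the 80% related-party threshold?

By spousal attribution (R1), Elif Novak is treated as owning Luis Novak's 55% interest in Fairlane Media Ltd.
Chain via Bluewater Mining NL (R2): 48% × 46% = 22.08% of Vantage Pharma AG.
Chain via Fairlane Media Ltd (R2): 55% × 22% = 12.1% of Vantage Pharma AG.
Aggregating (R3): 22.08% + 12.1% = 34.18%.
34.18% falls short of the 80% threshold by 45.82 percentage points.

45.82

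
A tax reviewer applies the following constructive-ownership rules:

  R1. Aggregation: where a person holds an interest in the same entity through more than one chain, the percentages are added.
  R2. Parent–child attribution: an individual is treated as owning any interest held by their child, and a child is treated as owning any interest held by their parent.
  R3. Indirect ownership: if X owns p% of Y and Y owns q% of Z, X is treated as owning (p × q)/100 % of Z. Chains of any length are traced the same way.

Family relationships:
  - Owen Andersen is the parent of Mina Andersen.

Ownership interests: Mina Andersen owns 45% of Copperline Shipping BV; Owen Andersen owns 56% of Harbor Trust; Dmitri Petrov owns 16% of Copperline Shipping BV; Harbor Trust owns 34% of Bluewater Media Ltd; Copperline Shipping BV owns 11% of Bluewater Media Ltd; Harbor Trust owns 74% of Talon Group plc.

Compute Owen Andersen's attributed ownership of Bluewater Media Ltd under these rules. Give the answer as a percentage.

By parent–child attribution (R2), Owen Andersen is treated as owning Mina Andersen's 45% interest in Copperline Shipping BV.
Chain via Harbor Trust (R3): 56% × 34% = 19.04% of Bluewater Media Ltd.
Chain via Copperline Shipping BV (R3): 45% × 11% = 4.95% of Bluewater Media Ltd.
Aggregating (R1): 19.04% + 4.95% = 23.99%.

23.99%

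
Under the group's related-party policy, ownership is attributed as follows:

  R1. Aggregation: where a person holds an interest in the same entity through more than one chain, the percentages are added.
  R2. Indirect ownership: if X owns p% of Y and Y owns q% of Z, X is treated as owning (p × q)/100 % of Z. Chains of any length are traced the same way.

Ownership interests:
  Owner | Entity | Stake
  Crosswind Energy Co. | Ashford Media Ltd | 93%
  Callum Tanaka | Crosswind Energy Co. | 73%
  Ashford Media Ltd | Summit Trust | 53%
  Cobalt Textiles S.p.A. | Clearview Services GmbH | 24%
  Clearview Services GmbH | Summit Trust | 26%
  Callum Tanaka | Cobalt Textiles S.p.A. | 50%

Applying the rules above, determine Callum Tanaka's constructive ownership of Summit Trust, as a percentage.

Chain via Crosswind Energy Co. → Ashford Media Ltd (R2): 73% × 93% × 53% = 35.9817% of Summit Trust.
Chain via Cobalt Textiles S.p.A. → Clearview Services GmbH (R2): 50% × 24% × 26% = 3.12% of Summit Trust.
Aggregating (R1): 35.9817% + 3.12% = 39.1017%.

39.1017%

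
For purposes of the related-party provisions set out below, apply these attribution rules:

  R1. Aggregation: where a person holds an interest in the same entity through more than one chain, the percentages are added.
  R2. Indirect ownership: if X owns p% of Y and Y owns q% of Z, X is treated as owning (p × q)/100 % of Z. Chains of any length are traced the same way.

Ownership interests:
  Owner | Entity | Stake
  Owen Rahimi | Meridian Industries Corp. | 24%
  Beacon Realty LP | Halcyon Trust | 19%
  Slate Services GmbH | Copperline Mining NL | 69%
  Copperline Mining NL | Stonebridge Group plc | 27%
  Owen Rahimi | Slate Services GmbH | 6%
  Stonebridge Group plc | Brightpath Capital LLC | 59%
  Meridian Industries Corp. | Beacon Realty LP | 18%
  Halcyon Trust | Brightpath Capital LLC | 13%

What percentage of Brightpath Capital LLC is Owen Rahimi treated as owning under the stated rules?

0.766206%

Chain via Slate Services GmbH → Copperline Mining NL → Stonebridge Group plc (R2): 6% × 69% × 27% × 59% = 0.659502% of Brightpath Capital LLC.
Chain via Meridian Industries Corp. → Beacon Realty LP → Halcyon Trust (R2): 24% × 18% × 19% × 13% = 0.106704% of Brightpath Capital LLC.
Aggregating (R1): 0.659502% + 0.106704% = 0.766206%.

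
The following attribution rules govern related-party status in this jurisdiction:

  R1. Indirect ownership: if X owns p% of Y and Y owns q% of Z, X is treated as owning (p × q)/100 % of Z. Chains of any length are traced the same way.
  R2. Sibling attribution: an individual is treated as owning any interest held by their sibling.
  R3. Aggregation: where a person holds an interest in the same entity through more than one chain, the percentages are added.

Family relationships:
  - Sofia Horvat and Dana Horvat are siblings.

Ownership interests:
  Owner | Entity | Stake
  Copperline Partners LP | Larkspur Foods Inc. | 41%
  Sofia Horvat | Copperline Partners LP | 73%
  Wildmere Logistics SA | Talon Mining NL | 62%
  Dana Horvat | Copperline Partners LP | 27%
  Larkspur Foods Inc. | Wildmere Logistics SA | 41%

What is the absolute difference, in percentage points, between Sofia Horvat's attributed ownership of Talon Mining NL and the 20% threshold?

By sibling attribution (R2), Sofia Horvat is treated as also owning Dana Horvat's interest in Copperline Partners LP, giving 73% + 27% = 100%.
Chain via Copperline Partners LP → Larkspur Foods Inc. → Wildmere Logistics SA (R1): 100% × 41% × 41% × 62% = 10.4222% of Talon Mining NL.
10.4222% falls short of the 20% threshold by 9.5778 percentage points.

9.5778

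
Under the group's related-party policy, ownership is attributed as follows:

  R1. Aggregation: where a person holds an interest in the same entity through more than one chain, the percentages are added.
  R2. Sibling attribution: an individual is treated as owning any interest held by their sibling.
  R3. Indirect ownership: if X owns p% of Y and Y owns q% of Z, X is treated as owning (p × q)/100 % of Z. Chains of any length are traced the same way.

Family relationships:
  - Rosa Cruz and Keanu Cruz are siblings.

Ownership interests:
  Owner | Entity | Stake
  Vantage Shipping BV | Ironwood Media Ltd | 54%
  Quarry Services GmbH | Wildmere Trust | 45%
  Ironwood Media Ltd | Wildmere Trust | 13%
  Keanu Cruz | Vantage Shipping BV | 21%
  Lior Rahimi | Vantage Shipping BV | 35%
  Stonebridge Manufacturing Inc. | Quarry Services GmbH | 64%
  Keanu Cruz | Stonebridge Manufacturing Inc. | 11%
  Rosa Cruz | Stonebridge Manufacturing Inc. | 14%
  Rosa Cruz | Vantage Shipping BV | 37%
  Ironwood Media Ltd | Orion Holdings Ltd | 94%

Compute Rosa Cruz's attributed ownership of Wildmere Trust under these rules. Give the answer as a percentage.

11.2716%

By sibling attribution (R2), Rosa Cruz is treated as also owning Keanu Cruz's interest in Vantage Shipping BV, giving 37% + 21% = 58%.
By sibling attribution (R2), Rosa Cruz is treated as also owning Keanu Cruz's interest in Stonebridge Manufacturing Inc, giving 14% + 11% = 25%.
Chain via Vantage Shipping BV → Ironwood Media Ltd (R3): 58% × 54% × 13% = 4.0716% of Wildmere Trust.
Chain via Stonebridge Manufacturing Inc. → Quarry Services GmbH (R3): 25% × 64% × 45% = 7.2% of Wildmere Trust.
Aggregating (R1): 4.0716% + 7.2% = 11.2716%.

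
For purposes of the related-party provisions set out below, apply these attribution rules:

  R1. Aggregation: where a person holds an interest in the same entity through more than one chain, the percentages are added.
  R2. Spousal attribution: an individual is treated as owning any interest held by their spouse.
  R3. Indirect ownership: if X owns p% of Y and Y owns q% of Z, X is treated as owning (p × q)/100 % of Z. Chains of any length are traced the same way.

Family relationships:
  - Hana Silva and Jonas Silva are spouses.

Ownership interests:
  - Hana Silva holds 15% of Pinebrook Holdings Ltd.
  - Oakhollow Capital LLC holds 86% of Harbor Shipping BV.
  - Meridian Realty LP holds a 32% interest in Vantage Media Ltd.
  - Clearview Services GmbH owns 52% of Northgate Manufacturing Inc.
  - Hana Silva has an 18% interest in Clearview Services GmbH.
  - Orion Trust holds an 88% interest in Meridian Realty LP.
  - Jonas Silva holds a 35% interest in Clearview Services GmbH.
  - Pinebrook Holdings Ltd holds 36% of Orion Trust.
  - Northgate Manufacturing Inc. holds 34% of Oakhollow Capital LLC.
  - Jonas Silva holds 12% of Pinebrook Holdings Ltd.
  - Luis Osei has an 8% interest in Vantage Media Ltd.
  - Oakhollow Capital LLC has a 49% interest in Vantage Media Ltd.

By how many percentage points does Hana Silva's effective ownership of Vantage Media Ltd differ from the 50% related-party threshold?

42.671352

By spousal attribution (R2), Hana Silva is treated as also owning Jonas Silva's interest in Clearview Services GmbH, giving 18% + 35% = 53%.
By spousal attribution (R2), Hana Silva is treated as also owning Jonas Silva's interest in Pinebrook Holdings Ltd, giving 15% + 12% = 27%.
Chain via Clearview Services GmbH → Northgate Manufacturing Inc. → Oakhollow Capital LLC (R3): 53% × 52% × 34% × 49% = 4.591496% of Vantage Media Ltd.
Chain via Pinebrook Holdings Ltd → Orion Trust → Meridian Realty LP (R3): 27% × 36% × 88% × 32% = 2.737152% of Vantage Media Ltd.
Aggregating (R1): 4.591496% + 2.737152% = 7.328648%.
7.328648% falls short of the 50% threshold by 42.671352 percentage points.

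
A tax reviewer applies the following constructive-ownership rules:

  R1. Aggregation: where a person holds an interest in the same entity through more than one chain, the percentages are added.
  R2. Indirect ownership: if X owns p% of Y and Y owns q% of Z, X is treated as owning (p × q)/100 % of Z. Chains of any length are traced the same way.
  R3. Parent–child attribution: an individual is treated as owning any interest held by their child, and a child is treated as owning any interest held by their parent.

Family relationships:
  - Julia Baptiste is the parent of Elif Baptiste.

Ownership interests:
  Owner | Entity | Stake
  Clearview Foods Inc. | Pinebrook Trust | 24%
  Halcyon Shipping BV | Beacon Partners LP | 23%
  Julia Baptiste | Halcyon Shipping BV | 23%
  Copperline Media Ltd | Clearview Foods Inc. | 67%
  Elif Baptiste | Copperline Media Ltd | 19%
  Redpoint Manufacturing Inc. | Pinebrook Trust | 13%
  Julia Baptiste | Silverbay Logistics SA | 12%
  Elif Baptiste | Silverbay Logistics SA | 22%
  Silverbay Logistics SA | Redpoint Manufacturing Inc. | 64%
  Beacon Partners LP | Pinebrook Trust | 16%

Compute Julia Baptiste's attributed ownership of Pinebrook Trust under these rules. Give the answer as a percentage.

By parent–child attribution (R3), Julia Baptiste is treated as also owning Elif Baptiste's interest in Silverbay Logistics SA, giving 12% + 22% = 34%.
By parent–child attribution (R3), Julia Baptiste is treated as owning Elif Baptiste's 19% interest in Copperline Media Ltd.
Chain via Silverbay Logistics SA → Redpoint Manufacturing Inc. (R2): 34% × 64% × 13% = 2.8288% of Pinebrook Trust.
Chain via Halcyon Shipping BV → Beacon Partners LP (R2): 23% × 23% × 16% = 0.8464% of Pinebrook Trust.
Chain via Copperline Media Ltd → Clearview Foods Inc. (R2): 19% × 67% × 24% = 3.0552% of Pinebrook Trust.
Aggregating (R1): 2.8288% + 0.8464% + 3.0552% = 6.7304%.

6.7304%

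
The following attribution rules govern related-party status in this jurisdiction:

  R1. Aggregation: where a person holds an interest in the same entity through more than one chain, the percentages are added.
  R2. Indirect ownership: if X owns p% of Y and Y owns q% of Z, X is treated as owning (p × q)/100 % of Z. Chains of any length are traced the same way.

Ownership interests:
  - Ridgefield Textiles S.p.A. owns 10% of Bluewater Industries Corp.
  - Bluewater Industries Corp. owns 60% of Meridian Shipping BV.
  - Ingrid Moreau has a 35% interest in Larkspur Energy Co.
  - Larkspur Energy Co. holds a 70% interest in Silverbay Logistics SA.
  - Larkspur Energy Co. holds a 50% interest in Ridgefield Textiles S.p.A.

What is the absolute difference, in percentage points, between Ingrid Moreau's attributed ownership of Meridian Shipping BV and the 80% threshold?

Chain via Larkspur Energy Co. → Ridgefield Textiles S.p.A. → Bluewater Industries Corp. (R2): 35% × 50% × 10% × 60% = 1.05% of Meridian Shipping BV.
1.05% falls short of the 80% threshold by 78.95 percentage points.

78.95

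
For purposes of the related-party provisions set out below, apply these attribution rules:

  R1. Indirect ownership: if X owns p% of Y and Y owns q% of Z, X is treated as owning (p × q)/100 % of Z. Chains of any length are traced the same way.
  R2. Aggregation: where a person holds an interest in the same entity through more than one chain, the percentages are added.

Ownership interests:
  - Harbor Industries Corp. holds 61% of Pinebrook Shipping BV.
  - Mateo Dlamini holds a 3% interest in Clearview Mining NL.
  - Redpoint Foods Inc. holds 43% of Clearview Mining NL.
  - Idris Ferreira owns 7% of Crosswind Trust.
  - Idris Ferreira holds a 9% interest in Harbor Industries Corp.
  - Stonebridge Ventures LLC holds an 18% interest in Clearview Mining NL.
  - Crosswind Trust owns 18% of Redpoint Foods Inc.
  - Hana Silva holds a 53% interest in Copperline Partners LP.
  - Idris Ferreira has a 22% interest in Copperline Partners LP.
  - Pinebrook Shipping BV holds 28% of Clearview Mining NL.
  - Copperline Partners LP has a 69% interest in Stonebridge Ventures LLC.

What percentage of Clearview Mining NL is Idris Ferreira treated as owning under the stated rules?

4.8114%

Chain via Harbor Industries Corp. → Pinebrook Shipping BV (R1): 9% × 61% × 28% = 1.5372% of Clearview Mining NL.
Chain via Crosswind Trust → Redpoint Foods Inc. (R1): 7% × 18% × 43% = 0.5418% of Clearview Mining NL.
Chain via Copperline Partners LP → Stonebridge Ventures LLC (R1): 22% × 69% × 18% = 2.7324% of Clearview Mining NL.
Aggregating (R2): 1.5372% + 0.5418% + 2.7324% = 4.8114%.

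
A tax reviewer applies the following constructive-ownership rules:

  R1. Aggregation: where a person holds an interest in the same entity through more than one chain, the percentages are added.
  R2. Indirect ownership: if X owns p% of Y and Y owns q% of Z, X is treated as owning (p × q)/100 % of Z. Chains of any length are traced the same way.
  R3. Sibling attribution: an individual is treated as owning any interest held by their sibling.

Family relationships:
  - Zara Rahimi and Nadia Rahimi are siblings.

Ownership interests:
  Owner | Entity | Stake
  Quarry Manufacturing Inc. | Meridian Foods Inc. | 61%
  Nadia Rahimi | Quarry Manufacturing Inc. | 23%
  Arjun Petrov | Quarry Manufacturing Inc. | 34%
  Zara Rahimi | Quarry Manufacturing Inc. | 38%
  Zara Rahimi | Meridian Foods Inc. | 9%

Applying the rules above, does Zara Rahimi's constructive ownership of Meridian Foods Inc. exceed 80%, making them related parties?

No

By sibling attribution (R3), Zara Rahimi is treated as also owning Nadia Rahimi's interest in Quarry Manufacturing Inc, giving 38% + 23% = 61%.
Chain via Quarry Manufacturing Inc. (R2): 61% × 61% = 37.21% of Meridian Foods Inc.
Direct interest in Meridian Foods Inc: 9%.
Aggregating (R1): 37.21% + 9% = 46.21%.
46.21% does not exceed the 80% threshold, so Zara is not a related party to Meridian Foods Inc.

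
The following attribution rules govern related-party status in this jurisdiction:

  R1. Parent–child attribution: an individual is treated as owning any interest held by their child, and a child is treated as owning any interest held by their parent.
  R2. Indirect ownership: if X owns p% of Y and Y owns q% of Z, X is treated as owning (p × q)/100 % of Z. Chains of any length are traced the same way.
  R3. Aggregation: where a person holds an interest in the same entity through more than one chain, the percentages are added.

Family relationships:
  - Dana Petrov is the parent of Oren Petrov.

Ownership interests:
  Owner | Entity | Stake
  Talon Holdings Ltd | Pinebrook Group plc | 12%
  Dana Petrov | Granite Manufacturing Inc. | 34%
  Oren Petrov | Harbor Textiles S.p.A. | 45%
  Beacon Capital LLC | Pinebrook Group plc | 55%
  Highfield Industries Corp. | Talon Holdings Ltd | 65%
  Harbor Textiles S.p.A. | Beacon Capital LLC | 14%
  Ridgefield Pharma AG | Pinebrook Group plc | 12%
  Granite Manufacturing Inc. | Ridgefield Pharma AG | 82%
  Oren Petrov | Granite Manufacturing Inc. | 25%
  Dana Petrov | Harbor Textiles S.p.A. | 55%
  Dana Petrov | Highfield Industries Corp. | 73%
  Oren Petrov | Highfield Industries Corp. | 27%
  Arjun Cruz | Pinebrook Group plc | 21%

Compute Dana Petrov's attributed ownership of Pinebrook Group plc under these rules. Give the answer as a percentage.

By parent–child attribution (R1), Dana Petrov is treated as also owning Oren Petrov's interest in Highfield Industries Corp, giving 73% + 27% = 100%.
By parent–child attribution (R1), Dana Petrov is treated as also owning Oren Petrov's interest in Granite Manufacturing Inc, giving 34% + 25% = 59%.
By parent–child attribution (R1), Dana Petrov is treated as also owning Oren Petrov's interest in Harbor Textiles S.p.A, giving 55% + 45% = 100%.
Chain via Highfield Industries Corp. → Talon Holdings Ltd (R2): 100% × 65% × 12% = 7.8% of Pinebrook Group plc.
Chain via Granite Manufacturing Inc. → Ridgefield Pharma AG (R2): 59% × 82% × 12% = 5.8056% of Pinebrook Group plc.
Chain via Harbor Textiles S.p.A. → Beacon Capital LLC (R2): 100% × 14% × 55% = 7.7% of Pinebrook Group plc.
Aggregating (R3): 7.8% + 5.8056% + 7.7% = 21.3056%.

21.3056%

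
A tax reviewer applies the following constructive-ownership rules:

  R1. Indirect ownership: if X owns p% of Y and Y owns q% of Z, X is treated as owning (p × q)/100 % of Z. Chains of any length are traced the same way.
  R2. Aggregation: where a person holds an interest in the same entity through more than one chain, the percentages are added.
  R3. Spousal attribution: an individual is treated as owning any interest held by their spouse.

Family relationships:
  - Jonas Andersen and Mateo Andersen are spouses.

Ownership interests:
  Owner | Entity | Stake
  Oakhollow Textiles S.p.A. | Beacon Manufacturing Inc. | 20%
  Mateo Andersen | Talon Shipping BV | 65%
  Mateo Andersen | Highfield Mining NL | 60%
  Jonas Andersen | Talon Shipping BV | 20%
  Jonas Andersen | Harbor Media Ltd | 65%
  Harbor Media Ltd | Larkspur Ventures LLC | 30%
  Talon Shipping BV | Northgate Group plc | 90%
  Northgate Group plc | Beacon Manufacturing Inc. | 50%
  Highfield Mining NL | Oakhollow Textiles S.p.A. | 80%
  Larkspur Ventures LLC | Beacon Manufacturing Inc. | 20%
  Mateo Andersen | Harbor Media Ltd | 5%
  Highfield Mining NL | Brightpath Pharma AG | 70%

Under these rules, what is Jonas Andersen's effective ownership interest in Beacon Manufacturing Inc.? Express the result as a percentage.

52.05%

By spousal attribution (R3), Jonas Andersen is treated as also owning Mateo Andersen's interest in Harbor Media Ltd, giving 65% + 5% = 70%.
By spousal attribution (R3), Jonas Andersen is treated as also owning Mateo Andersen's interest in Talon Shipping BV, giving 20% + 65% = 85%.
By spousal attribution (R3), Jonas Andersen is treated as owning Mateo Andersen's 60% interest in Highfield Mining NL.
Chain via Harbor Media Ltd → Larkspur Ventures LLC (R1): 70% × 30% × 20% = 4.2% of Beacon Manufacturing Inc.
Chain via Talon Shipping BV → Northgate Group plc (R1): 85% × 90% × 50% = 38.25% of Beacon Manufacturing Inc.
Chain via Highfield Mining NL → Oakhollow Textiles S.p.A. (R1): 60% × 80% × 20% = 9.6% of Beacon Manufacturing Inc.
Aggregating (R2): 4.2% + 38.25% + 9.6% = 52.05%.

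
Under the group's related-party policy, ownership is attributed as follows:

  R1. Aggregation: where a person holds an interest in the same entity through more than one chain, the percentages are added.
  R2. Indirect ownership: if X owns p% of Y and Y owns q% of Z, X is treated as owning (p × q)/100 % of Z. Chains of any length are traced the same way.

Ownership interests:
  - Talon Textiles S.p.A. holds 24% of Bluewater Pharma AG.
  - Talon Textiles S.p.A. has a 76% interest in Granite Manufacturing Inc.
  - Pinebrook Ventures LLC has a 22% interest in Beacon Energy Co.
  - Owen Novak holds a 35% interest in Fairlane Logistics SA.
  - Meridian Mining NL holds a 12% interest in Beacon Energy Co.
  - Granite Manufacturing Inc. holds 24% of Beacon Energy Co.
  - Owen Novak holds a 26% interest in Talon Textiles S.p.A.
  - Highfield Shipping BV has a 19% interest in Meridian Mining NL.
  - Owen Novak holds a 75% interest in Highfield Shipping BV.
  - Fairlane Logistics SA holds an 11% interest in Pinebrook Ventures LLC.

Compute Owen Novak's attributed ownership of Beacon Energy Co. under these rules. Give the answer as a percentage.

Chain via Fairlane Logistics SA → Pinebrook Ventures LLC (R2): 35% × 11% × 22% = 0.847% of Beacon Energy Co.
Chain via Highfield Shipping BV → Meridian Mining NL (R2): 75% × 19% × 12% = 1.71% of Beacon Energy Co.
Chain via Talon Textiles S.p.A. → Granite Manufacturing Inc. (R2): 26% × 76% × 24% = 4.7424% of Beacon Energy Co.
Aggregating (R1): 0.847% + 1.71% + 4.7424% = 7.2994%.

7.2994%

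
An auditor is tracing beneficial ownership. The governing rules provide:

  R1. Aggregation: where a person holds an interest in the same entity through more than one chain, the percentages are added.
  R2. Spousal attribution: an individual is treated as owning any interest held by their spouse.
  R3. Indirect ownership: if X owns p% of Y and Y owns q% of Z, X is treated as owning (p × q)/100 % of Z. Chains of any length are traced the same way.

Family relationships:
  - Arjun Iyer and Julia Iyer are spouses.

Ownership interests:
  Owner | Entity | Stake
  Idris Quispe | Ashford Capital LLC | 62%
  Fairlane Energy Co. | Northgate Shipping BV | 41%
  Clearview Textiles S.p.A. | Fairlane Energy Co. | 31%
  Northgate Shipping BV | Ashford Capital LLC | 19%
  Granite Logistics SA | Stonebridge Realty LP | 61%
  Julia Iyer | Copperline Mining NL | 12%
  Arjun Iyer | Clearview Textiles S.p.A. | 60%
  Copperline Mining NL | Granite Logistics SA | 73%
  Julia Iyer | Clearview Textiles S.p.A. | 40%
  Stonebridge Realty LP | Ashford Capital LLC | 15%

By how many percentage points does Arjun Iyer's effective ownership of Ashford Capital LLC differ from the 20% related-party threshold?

16.78356

By spousal attribution (R2), Arjun Iyer is treated as also owning Julia Iyer's interest in Clearview Textiles S.p.A, giving 60% + 40% = 100%.
By spousal attribution (R2), Arjun Iyer is treated as owning Julia Iyer's 12% interest in Copperline Mining NL.
Chain via Clearview Textiles S.p.A. → Fairlane Energy Co. → Northgate Shipping BV (R3): 100% × 31% × 41% × 19% = 2.4149% of Ashford Capital LLC.
Chain via Copperline Mining NL → Granite Logistics SA → Stonebridge Realty LP (R3): 12% × 73% × 61% × 15% = 0.80154% of Ashford Capital LLC.
Aggregating (R1): 2.4149% + 0.80154% = 3.21644%.
3.21644% falls short of the 20% threshold by 16.78356 percentage points.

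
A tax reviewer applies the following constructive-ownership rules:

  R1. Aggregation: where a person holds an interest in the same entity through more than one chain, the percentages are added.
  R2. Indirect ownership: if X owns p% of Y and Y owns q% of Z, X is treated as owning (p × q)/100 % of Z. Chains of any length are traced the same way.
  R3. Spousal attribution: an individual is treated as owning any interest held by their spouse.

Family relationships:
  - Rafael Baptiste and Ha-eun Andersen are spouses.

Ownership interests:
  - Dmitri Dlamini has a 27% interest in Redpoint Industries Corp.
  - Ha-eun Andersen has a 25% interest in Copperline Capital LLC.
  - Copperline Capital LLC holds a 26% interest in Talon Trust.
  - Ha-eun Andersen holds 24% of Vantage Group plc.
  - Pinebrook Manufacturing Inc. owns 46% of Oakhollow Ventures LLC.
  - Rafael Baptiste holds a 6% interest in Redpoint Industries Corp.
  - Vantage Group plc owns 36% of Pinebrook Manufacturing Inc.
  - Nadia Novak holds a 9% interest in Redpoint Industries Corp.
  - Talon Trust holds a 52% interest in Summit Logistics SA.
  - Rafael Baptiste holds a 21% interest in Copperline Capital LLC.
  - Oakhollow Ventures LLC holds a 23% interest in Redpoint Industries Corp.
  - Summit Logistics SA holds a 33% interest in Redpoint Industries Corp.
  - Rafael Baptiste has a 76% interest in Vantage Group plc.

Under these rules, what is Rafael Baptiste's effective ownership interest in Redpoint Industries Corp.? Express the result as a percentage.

By spousal attribution (R3), Rafael Baptiste is treated as also owning Ha-eun Andersen's interest in Vantage Group plc, giving 76% + 24% = 100%.
By spousal attribution (R3), Rafael Baptiste is treated as also owning Ha-eun Andersen's interest in Copperline Capital LLC, giving 21% + 25% = 46%.
Chain via Vantage Group plc → Pinebrook Manufacturing Inc. → Oakhollow Ventures LLC (R2): 100% × 36% × 46% × 23% = 3.8088% of Redpoint Industries Corp.
Chain via Copperline Capital LLC → Talon Trust → Summit Logistics SA (R2): 46% × 26% × 52% × 33% = 2.052336% of Redpoint Industries Corp.
Direct interest in Redpoint Industries Corp: 6%.
Aggregating (R1): 3.8088% + 2.052336% + 6% = 11.861136%.

11.861136%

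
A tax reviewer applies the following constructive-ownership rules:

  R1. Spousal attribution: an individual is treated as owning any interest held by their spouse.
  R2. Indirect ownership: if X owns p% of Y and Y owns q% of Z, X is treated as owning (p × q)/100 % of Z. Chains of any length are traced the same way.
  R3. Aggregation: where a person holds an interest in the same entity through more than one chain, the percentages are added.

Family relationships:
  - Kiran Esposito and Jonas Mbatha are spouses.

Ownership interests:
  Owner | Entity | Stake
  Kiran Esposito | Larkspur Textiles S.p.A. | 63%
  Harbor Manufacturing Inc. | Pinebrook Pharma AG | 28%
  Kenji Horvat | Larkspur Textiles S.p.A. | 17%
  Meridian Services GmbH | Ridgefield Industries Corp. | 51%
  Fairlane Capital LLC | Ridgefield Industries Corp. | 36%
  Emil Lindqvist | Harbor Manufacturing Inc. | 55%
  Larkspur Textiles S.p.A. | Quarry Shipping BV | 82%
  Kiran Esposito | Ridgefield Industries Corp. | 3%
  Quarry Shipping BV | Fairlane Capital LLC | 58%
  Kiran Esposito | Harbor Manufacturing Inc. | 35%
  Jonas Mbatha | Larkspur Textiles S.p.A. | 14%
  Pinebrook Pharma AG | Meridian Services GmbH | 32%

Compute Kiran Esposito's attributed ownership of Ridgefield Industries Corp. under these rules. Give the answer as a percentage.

By spousal attribution (R1), Kiran Esposito is treated as also owning Jonas Mbatha's interest in Larkspur Textiles S.p.A, giving 63% + 14% = 77%.
Chain via Larkspur Textiles S.p.A. → Quarry Shipping BV → Fairlane Capital LLC (R2): 77% × 82% × 58% × 36% = 13.183632% of Ridgefield Industries Corp.
Chain via Harbor Manufacturing Inc. → Pinebrook Pharma AG → Meridian Services GmbH (R2): 35% × 28% × 32% × 51% = 1.59936% of Ridgefield Industries Corp.
Direct interest in Ridgefield Industries Corp: 3%.
Aggregating (R3): 13.183632% + 1.59936% + 3% = 17.782992%.

17.782992%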